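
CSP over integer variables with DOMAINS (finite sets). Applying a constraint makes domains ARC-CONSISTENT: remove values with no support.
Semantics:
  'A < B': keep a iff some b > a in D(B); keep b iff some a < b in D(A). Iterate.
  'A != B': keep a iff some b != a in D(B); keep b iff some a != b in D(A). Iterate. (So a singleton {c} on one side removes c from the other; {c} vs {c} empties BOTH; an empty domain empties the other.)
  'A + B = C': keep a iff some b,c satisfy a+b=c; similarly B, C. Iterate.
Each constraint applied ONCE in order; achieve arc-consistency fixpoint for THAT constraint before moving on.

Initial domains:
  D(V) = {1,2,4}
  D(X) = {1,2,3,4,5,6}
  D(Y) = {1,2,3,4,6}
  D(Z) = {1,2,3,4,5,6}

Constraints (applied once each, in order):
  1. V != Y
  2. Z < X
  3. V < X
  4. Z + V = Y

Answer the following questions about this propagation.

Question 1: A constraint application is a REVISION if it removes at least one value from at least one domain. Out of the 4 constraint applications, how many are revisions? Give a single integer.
Constraint 1 (V != Y) on D(V)={1,2,4} D(Y)={1,2,3,4,6}: no change => not a revision
Constraint 2 (Z < X) on D(Z)={1,2,3,4,5,6} D(X)={1,2,3,4,5,6}: Z {1,2,3,4,5,6}->{1,2,3,4,5}; X {1,2,3,4,5,6}->{2,3,4,5,6} => REVISION
Constraint 3 (V < X) on D(V)={1,2,4} D(X)={2,3,4,5,6}: no change => not a revision
Constraint 4 (Z + V = Y) on D(Z)={1,2,3,4,5} D(V)={1,2,4} D(Y)={1,2,3,4,6}: Y {1,2,3,4,6}->{2,3,4,6} => REVISION
Total revisions = 2

Answer: 2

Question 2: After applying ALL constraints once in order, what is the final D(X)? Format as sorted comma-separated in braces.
Constraint 1 (V != Y) on D(V)={1,2,4} D(Y)={1,2,3,4,6}: no change
Constraint 2 (Z < X) on D(Z)={1,2,3,4,5,6} D(X)={1,2,3,4,5,6}: Z {1,2,3,4,5,6}->{1,2,3,4,5}; X {1,2,3,4,5,6}->{2,3,4,5,6}
Constraint 3 (V < X) on D(V)={1,2,4} D(X)={2,3,4,5,6}: no change
Constraint 4 (Z + V = Y) on D(Z)={1,2,3,4,5} D(V)={1,2,4} D(Y)={1,2,3,4,6}: Y {1,2,3,4,6}->{2,3,4,6}
So after all 4 constraints: D(X) = {2,3,4,5,6}

Answer: {2,3,4,5,6}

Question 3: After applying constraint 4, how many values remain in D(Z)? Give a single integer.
Answer: 5

Derivation:
Constraint 1 (V != Y) on D(V)={1,2,4} D(Y)={1,2,3,4,6}: no change
Constraint 2 (Z < X) on D(Z)={1,2,3,4,5,6} D(X)={1,2,3,4,5,6}: Z {1,2,3,4,5,6}->{1,2,3,4,5}; X {1,2,3,4,5,6}->{2,3,4,5,6}
Constraint 3 (V < X) on D(V)={1,2,4} D(X)={2,3,4,5,6}: no change
Constraint 4 (Z + V = Y) on D(Z)={1,2,3,4,5} D(V)={1,2,4} D(Y)={1,2,3,4,6}: Y {1,2,3,4,6}->{2,3,4,6}
So after constraint 4: D(Z)={1,2,3,4,5}, size = 5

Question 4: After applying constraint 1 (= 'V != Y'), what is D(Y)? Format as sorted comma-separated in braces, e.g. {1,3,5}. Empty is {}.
Answer: {1,2,3,4,6}

Derivation:
Constraint 1 (V != Y) on D(V)={1,2,4} D(Y)={1,2,3,4,6}: no change
So after constraint 1: D(Y) = {1,2,3,4,6}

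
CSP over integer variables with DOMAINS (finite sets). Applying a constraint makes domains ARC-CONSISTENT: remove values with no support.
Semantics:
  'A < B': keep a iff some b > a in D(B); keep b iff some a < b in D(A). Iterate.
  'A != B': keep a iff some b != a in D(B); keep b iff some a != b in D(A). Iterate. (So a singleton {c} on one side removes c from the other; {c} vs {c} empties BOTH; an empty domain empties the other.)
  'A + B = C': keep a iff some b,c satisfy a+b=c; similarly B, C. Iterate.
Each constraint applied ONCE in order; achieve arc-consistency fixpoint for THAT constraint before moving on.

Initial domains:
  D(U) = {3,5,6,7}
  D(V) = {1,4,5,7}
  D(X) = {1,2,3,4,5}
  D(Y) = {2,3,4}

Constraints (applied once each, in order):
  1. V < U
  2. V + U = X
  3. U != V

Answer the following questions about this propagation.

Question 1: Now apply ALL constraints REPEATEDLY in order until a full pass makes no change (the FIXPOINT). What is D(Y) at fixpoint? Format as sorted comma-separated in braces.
pass 0 (initial): D(Y)={2,3,4}
pass 1: U {3,5,6,7}->{3}; V {1,4,5,7}->{1}; X {1,2,3,4,5}->{4}
pass 2: no change
Fixpoint after 2 passes: D(Y) = {2,3,4}

Answer: {2,3,4}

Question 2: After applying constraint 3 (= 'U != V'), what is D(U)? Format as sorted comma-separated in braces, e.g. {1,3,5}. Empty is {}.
Constraint 1 (V < U) on D(V)={1,4,5,7} D(U)={3,5,6,7}: V {1,4,5,7}->{1,4,5}
Constraint 2 (V + U = X) on D(V)={1,4,5} D(U)={3,5,6,7} D(X)={1,2,3,4,5}: V {1,4,5}->{1}; U {3,5,6,7}->{3}; X {1,2,3,4,5}->{4}
Constraint 3 (U != V) on D(U)={3} D(V)={1}: no change
So after constraint 3: D(U) = {3}

Answer: {3}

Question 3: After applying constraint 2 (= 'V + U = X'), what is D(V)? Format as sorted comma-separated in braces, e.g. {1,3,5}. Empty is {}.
Answer: {1}

Derivation:
Constraint 1 (V < U) on D(V)={1,4,5,7} D(U)={3,5,6,7}: V {1,4,5,7}->{1,4,5}
Constraint 2 (V + U = X) on D(V)={1,4,5} D(U)={3,5,6,7} D(X)={1,2,3,4,5}: V {1,4,5}->{1}; U {3,5,6,7}->{3}; X {1,2,3,4,5}->{4}
So after constraint 2: D(V) = {1}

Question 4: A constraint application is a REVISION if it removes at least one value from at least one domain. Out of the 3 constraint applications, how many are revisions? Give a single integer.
Constraint 1 (V < U) on D(V)={1,4,5,7} D(U)={3,5,6,7}: V {1,4,5,7}->{1,4,5} => REVISION
Constraint 2 (V + U = X) on D(V)={1,4,5} D(U)={3,5,6,7} D(X)={1,2,3,4,5}: V {1,4,5}->{1}; U {3,5,6,7}->{3}; X {1,2,3,4,5}->{4} => REVISION
Constraint 3 (U != V) on D(U)={3} D(V)={1}: no change => not a revision
Total revisions = 2

Answer: 2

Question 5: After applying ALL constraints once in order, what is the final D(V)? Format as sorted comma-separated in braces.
Constraint 1 (V < U) on D(V)={1,4,5,7} D(U)={3,5,6,7}: V {1,4,5,7}->{1,4,5}
Constraint 2 (V + U = X) on D(V)={1,4,5} D(U)={3,5,6,7} D(X)={1,2,3,4,5}: V {1,4,5}->{1}; U {3,5,6,7}->{3}; X {1,2,3,4,5}->{4}
Constraint 3 (U != V) on D(U)={3} D(V)={1}: no change
So after all 3 constraints: D(V) = {1}

Answer: {1}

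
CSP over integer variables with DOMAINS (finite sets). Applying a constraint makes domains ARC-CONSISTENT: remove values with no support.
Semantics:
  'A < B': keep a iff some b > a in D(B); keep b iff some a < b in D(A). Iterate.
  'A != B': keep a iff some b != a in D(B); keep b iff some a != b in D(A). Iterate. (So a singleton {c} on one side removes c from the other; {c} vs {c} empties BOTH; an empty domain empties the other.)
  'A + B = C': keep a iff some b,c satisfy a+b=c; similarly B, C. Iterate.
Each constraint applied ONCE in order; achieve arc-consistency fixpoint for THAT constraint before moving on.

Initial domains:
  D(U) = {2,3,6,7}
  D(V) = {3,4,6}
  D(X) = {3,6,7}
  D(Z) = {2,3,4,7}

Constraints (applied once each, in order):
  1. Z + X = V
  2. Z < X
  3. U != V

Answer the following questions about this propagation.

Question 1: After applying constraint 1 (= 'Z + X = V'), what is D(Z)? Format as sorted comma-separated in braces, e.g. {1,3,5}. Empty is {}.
Constraint 1 (Z + X = V) on D(Z)={2,3,4,7} D(X)={3,6,7} D(V)={3,4,6}: Z {2,3,4,7}->{3}; X {3,6,7}->{3}; V {3,4,6}->{6}
So after constraint 1: D(Z) = {3}

Answer: {3}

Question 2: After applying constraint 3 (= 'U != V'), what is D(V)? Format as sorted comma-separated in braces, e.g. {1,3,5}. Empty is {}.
Constraint 1 (Z + X = V) on D(Z)={2,3,4,7} D(X)={3,6,7} D(V)={3,4,6}: Z {2,3,4,7}->{3}; X {3,6,7}->{3}; V {3,4,6}->{6}
Constraint 2 (Z < X) on D(Z)={3} D(X)={3}: Z {3}->{}; X {3}->{}
Constraint 3 (U != V) on D(U)={2,3,6,7} D(V)={6}: U {2,3,6,7}->{2,3,7}
So after constraint 3: D(V) = {6}

Answer: {6}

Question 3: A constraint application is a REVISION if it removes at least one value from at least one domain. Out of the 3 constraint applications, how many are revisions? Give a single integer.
Answer: 3

Derivation:
Constraint 1 (Z + X = V) on D(Z)={2,3,4,7} D(X)={3,6,7} D(V)={3,4,6}: Z {2,3,4,7}->{3}; X {3,6,7}->{3}; V {3,4,6}->{6} => REVISION
Constraint 2 (Z < X) on D(Z)={3} D(X)={3}: Z {3}->{}; X {3}->{} => REVISION
Constraint 3 (U != V) on D(U)={2,3,6,7} D(V)={6}: U {2,3,6,7}->{2,3,7} => REVISION
Total revisions = 3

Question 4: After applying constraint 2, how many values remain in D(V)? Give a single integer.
Constraint 1 (Z + X = V) on D(Z)={2,3,4,7} D(X)={3,6,7} D(V)={3,4,6}: Z {2,3,4,7}->{3}; X {3,6,7}->{3}; V {3,4,6}->{6}
Constraint 2 (Z < X) on D(Z)={3} D(X)={3}: Z {3}->{}; X {3}->{}
So after constraint 2: D(V)={6}, size = 1

Answer: 1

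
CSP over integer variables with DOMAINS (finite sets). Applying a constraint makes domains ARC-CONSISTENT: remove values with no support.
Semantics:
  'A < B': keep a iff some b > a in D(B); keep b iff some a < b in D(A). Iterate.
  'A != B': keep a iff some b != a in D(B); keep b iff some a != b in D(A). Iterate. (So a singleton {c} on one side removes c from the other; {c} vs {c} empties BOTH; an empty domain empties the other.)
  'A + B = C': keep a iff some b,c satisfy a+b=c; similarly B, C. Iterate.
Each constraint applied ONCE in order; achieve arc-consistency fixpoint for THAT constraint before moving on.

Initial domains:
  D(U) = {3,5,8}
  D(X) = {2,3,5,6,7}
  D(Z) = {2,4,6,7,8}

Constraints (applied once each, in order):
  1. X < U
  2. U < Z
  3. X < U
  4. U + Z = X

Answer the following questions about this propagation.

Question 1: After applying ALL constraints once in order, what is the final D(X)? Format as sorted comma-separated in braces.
Constraint 1 (X < U) on D(X)={2,3,5,6,7} D(U)={3,5,8}: no change
Constraint 2 (U < Z) on D(U)={3,5,8} D(Z)={2,4,6,7,8}: U {3,5,8}->{3,5}; Z {2,4,6,7,8}->{4,6,7,8}
Constraint 3 (X < U) on D(X)={2,3,5,6,7} D(U)={3,5}: X {2,3,5,6,7}->{2,3}
Constraint 4 (U + Z = X) on D(U)={3,5} D(Z)={4,6,7,8} D(X)={2,3}: U {3,5}->{}; Z {4,6,7,8}->{}; X {2,3}->{}
So after all 4 constraints: D(X) = {}

Answer: {}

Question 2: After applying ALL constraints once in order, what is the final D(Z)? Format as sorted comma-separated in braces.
Answer: {}

Derivation:
Constraint 1 (X < U) on D(X)={2,3,5,6,7} D(U)={3,5,8}: no change
Constraint 2 (U < Z) on D(U)={3,5,8} D(Z)={2,4,6,7,8}: U {3,5,8}->{3,5}; Z {2,4,6,7,8}->{4,6,7,8}
Constraint 3 (X < U) on D(X)={2,3,5,6,7} D(U)={3,5}: X {2,3,5,6,7}->{2,3}
Constraint 4 (U + Z = X) on D(U)={3,5} D(Z)={4,6,7,8} D(X)={2,3}: U {3,5}->{}; Z {4,6,7,8}->{}; X {2,3}->{}
So after all 4 constraints: D(Z) = {}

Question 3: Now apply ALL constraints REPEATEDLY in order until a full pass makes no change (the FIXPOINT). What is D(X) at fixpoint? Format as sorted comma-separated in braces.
Answer: {}

Derivation:
pass 0 (initial): D(X)={2,3,5,6,7}
pass 1: U {3,5,8}->{}; X {2,3,5,6,7}->{}; Z {2,4,6,7,8}->{}
pass 2: no change
Fixpoint after 2 passes: D(X) = {}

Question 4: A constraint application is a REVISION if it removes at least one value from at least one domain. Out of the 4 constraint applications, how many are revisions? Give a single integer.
Answer: 3

Derivation:
Constraint 1 (X < U) on D(X)={2,3,5,6,7} D(U)={3,5,8}: no change => not a revision
Constraint 2 (U < Z) on D(U)={3,5,8} D(Z)={2,4,6,7,8}: U {3,5,8}->{3,5}; Z {2,4,6,7,8}->{4,6,7,8} => REVISION
Constraint 3 (X < U) on D(X)={2,3,5,6,7} D(U)={3,5}: X {2,3,5,6,7}->{2,3} => REVISION
Constraint 4 (U + Z = X) on D(U)={3,5} D(Z)={4,6,7,8} D(X)={2,3}: U {3,5}->{}; Z {4,6,7,8}->{}; X {2,3}->{} => REVISION
Total revisions = 3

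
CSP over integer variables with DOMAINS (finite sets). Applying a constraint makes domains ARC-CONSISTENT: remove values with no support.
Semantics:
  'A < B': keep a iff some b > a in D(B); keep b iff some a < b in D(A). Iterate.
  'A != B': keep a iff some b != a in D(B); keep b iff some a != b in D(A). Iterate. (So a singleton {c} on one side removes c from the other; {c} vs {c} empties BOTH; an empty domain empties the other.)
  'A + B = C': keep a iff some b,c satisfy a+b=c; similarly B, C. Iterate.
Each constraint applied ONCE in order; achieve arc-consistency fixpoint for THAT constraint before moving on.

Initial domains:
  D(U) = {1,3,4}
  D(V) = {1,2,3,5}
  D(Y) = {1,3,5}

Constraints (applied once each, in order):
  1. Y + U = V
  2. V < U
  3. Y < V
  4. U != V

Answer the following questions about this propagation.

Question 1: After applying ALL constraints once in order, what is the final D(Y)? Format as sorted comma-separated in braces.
Answer: {1}

Derivation:
Constraint 1 (Y + U = V) on D(Y)={1,3,5} D(U)={1,3,4} D(V)={1,2,3,5}: Y {1,3,5}->{1}; U {1,3,4}->{1,4}; V {1,2,3,5}->{2,5}
Constraint 2 (V < U) on D(V)={2,5} D(U)={1,4}: V {2,5}->{2}; U {1,4}->{4}
Constraint 3 (Y < V) on D(Y)={1} D(V)={2}: no change
Constraint 4 (U != V) on D(U)={4} D(V)={2}: no change
So after all 4 constraints: D(Y) = {1}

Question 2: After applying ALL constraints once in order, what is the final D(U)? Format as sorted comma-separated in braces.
Answer: {4}

Derivation:
Constraint 1 (Y + U = V) on D(Y)={1,3,5} D(U)={1,3,4} D(V)={1,2,3,5}: Y {1,3,5}->{1}; U {1,3,4}->{1,4}; V {1,2,3,5}->{2,5}
Constraint 2 (V < U) on D(V)={2,5} D(U)={1,4}: V {2,5}->{2}; U {1,4}->{4}
Constraint 3 (Y < V) on D(Y)={1} D(V)={2}: no change
Constraint 4 (U != V) on D(U)={4} D(V)={2}: no change
So after all 4 constraints: D(U) = {4}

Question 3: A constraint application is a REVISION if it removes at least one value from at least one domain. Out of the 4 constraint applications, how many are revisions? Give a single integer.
Answer: 2

Derivation:
Constraint 1 (Y + U = V) on D(Y)={1,3,5} D(U)={1,3,4} D(V)={1,2,3,5}: Y {1,3,5}->{1}; U {1,3,4}->{1,4}; V {1,2,3,5}->{2,5} => REVISION
Constraint 2 (V < U) on D(V)={2,5} D(U)={1,4}: V {2,5}->{2}; U {1,4}->{4} => REVISION
Constraint 3 (Y < V) on D(Y)={1} D(V)={2}: no change => not a revision
Constraint 4 (U != V) on D(U)={4} D(V)={2}: no change => not a revision
Total revisions = 2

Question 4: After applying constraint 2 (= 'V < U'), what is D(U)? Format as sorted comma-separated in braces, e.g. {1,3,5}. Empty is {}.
Answer: {4}

Derivation:
Constraint 1 (Y + U = V) on D(Y)={1,3,5} D(U)={1,3,4} D(V)={1,2,3,5}: Y {1,3,5}->{1}; U {1,3,4}->{1,4}; V {1,2,3,5}->{2,5}
Constraint 2 (V < U) on D(V)={2,5} D(U)={1,4}: V {2,5}->{2}; U {1,4}->{4}
So after constraint 2: D(U) = {4}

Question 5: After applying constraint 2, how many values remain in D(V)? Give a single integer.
Answer: 1

Derivation:
Constraint 1 (Y + U = V) on D(Y)={1,3,5} D(U)={1,3,4} D(V)={1,2,3,5}: Y {1,3,5}->{1}; U {1,3,4}->{1,4}; V {1,2,3,5}->{2,5}
Constraint 2 (V < U) on D(V)={2,5} D(U)={1,4}: V {2,5}->{2}; U {1,4}->{4}
So after constraint 2: D(V)={2}, size = 1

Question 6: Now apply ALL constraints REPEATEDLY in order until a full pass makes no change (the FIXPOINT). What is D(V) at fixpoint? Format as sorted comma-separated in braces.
Answer: {}

Derivation:
pass 0 (initial): D(V)={1,2,3,5}
pass 1: U {1,3,4}->{4}; V {1,2,3,5}->{2}; Y {1,3,5}->{1}
pass 2: U {4}->{}; V {2}->{}; Y {1}->{}
pass 3: no change
Fixpoint after 3 passes: D(V) = {}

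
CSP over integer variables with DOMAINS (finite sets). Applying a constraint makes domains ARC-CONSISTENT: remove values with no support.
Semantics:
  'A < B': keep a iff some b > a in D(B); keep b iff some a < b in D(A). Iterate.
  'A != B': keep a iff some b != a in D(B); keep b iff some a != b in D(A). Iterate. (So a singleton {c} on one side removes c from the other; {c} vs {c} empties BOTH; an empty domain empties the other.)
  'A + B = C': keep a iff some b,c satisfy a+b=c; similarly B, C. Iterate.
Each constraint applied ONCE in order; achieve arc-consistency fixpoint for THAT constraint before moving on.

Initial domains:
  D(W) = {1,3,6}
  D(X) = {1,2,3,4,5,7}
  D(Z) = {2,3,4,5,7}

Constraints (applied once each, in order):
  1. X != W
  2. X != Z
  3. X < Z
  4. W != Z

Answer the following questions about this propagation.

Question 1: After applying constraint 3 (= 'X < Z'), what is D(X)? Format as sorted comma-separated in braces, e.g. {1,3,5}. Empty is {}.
Constraint 1 (X != W) on D(X)={1,2,3,4,5,7} D(W)={1,3,6}: no change
Constraint 2 (X != Z) on D(X)={1,2,3,4,5,7} D(Z)={2,3,4,5,7}: no change
Constraint 3 (X < Z) on D(X)={1,2,3,4,5,7} D(Z)={2,3,4,5,7}: X {1,2,3,4,5,7}->{1,2,3,4,5}
So after constraint 3: D(X) = {1,2,3,4,5}

Answer: {1,2,3,4,5}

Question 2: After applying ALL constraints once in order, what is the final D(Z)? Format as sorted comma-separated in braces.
Constraint 1 (X != W) on D(X)={1,2,3,4,5,7} D(W)={1,3,6}: no change
Constraint 2 (X != Z) on D(X)={1,2,3,4,5,7} D(Z)={2,3,4,5,7}: no change
Constraint 3 (X < Z) on D(X)={1,2,3,4,5,7} D(Z)={2,3,4,5,7}: X {1,2,3,4,5,7}->{1,2,3,4,5}
Constraint 4 (W != Z) on D(W)={1,3,6} D(Z)={2,3,4,5,7}: no change
So after all 4 constraints: D(Z) = {2,3,4,5,7}

Answer: {2,3,4,5,7}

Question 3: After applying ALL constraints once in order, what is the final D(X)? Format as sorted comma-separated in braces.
Constraint 1 (X != W) on D(X)={1,2,3,4,5,7} D(W)={1,3,6}: no change
Constraint 2 (X != Z) on D(X)={1,2,3,4,5,7} D(Z)={2,3,4,5,7}: no change
Constraint 3 (X < Z) on D(X)={1,2,3,4,5,7} D(Z)={2,3,4,5,7}: X {1,2,3,4,5,7}->{1,2,3,4,5}
Constraint 4 (W != Z) on D(W)={1,3,6} D(Z)={2,3,4,5,7}: no change
So after all 4 constraints: D(X) = {1,2,3,4,5}

Answer: {1,2,3,4,5}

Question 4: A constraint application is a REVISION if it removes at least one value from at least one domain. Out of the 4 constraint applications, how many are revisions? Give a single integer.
Answer: 1

Derivation:
Constraint 1 (X != W) on D(X)={1,2,3,4,5,7} D(W)={1,3,6}: no change => not a revision
Constraint 2 (X != Z) on D(X)={1,2,3,4,5,7} D(Z)={2,3,4,5,7}: no change => not a revision
Constraint 3 (X < Z) on D(X)={1,2,3,4,5,7} D(Z)={2,3,4,5,7}: X {1,2,3,4,5,7}->{1,2,3,4,5} => REVISION
Constraint 4 (W != Z) on D(W)={1,3,6} D(Z)={2,3,4,5,7}: no change => not a revision
Total revisions = 1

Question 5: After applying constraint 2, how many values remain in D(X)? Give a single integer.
Answer: 6

Derivation:
Constraint 1 (X != W) on D(X)={1,2,3,4,5,7} D(W)={1,3,6}: no change
Constraint 2 (X != Z) on D(X)={1,2,3,4,5,7} D(Z)={2,3,4,5,7}: no change
So after constraint 2: D(X)={1,2,3,4,5,7}, size = 6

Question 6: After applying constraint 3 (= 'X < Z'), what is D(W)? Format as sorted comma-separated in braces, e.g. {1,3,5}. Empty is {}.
Constraint 1 (X != W) on D(X)={1,2,3,4,5,7} D(W)={1,3,6}: no change
Constraint 2 (X != Z) on D(X)={1,2,3,4,5,7} D(Z)={2,3,4,5,7}: no change
Constraint 3 (X < Z) on D(X)={1,2,3,4,5,7} D(Z)={2,3,4,5,7}: X {1,2,3,4,5,7}->{1,2,3,4,5}
So after constraint 3: D(W) = {1,3,6}

Answer: {1,3,6}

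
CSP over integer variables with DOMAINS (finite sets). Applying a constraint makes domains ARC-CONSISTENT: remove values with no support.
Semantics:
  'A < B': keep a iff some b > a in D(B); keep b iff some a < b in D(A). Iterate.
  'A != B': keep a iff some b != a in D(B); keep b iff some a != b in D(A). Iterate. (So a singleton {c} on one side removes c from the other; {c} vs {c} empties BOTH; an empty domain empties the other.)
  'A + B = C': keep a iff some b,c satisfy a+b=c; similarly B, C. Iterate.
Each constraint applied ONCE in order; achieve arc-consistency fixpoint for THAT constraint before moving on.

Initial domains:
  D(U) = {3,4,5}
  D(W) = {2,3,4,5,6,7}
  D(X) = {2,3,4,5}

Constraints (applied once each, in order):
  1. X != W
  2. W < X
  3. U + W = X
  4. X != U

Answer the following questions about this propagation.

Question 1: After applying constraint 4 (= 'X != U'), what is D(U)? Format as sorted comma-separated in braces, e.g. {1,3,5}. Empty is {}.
Answer: {3}

Derivation:
Constraint 1 (X != W) on D(X)={2,3,4,5} D(W)={2,3,4,5,6,7}: no change
Constraint 2 (W < X) on D(W)={2,3,4,5,6,7} D(X)={2,3,4,5}: W {2,3,4,5,6,7}->{2,3,4}; X {2,3,4,5}->{3,4,5}
Constraint 3 (U + W = X) on D(U)={3,4,5} D(W)={2,3,4} D(X)={3,4,5}: U {3,4,5}->{3}; W {2,3,4}->{2}; X {3,4,5}->{5}
Constraint 4 (X != U) on D(X)={5} D(U)={3}: no change
So after constraint 4: D(U) = {3}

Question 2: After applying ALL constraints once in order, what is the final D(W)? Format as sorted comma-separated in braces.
Answer: {2}

Derivation:
Constraint 1 (X != W) on D(X)={2,3,4,5} D(W)={2,3,4,5,6,7}: no change
Constraint 2 (W < X) on D(W)={2,3,4,5,6,7} D(X)={2,3,4,5}: W {2,3,4,5,6,7}->{2,3,4}; X {2,3,4,5}->{3,4,5}
Constraint 3 (U + W = X) on D(U)={3,4,5} D(W)={2,3,4} D(X)={3,4,5}: U {3,4,5}->{3}; W {2,3,4}->{2}; X {3,4,5}->{5}
Constraint 4 (X != U) on D(X)={5} D(U)={3}: no change
So after all 4 constraints: D(W) = {2}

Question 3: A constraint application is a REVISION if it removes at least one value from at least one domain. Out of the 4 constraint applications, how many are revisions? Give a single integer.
Constraint 1 (X != W) on D(X)={2,3,4,5} D(W)={2,3,4,5,6,7}: no change => not a revision
Constraint 2 (W < X) on D(W)={2,3,4,5,6,7} D(X)={2,3,4,5}: W {2,3,4,5,6,7}->{2,3,4}; X {2,3,4,5}->{3,4,5} => REVISION
Constraint 3 (U + W = X) on D(U)={3,4,5} D(W)={2,3,4} D(X)={3,4,5}: U {3,4,5}->{3}; W {2,3,4}->{2}; X {3,4,5}->{5} => REVISION
Constraint 4 (X != U) on D(X)={5} D(U)={3}: no change => not a revision
Total revisions = 2

Answer: 2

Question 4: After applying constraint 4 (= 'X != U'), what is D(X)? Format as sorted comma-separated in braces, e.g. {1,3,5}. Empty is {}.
Answer: {5}

Derivation:
Constraint 1 (X != W) on D(X)={2,3,4,5} D(W)={2,3,4,5,6,7}: no change
Constraint 2 (W < X) on D(W)={2,3,4,5,6,7} D(X)={2,3,4,5}: W {2,3,4,5,6,7}->{2,3,4}; X {2,3,4,5}->{3,4,5}
Constraint 3 (U + W = X) on D(U)={3,4,5} D(W)={2,3,4} D(X)={3,4,5}: U {3,4,5}->{3}; W {2,3,4}->{2}; X {3,4,5}->{5}
Constraint 4 (X != U) on D(X)={5} D(U)={3}: no change
So after constraint 4: D(X) = {5}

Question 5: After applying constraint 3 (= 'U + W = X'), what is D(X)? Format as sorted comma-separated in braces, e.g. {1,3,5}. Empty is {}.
Constraint 1 (X != W) on D(X)={2,3,4,5} D(W)={2,3,4,5,6,7}: no change
Constraint 2 (W < X) on D(W)={2,3,4,5,6,7} D(X)={2,3,4,5}: W {2,3,4,5,6,7}->{2,3,4}; X {2,3,4,5}->{3,4,5}
Constraint 3 (U + W = X) on D(U)={3,4,5} D(W)={2,3,4} D(X)={3,4,5}: U {3,4,5}->{3}; W {2,3,4}->{2}; X {3,4,5}->{5}
So after constraint 3: D(X) = {5}

Answer: {5}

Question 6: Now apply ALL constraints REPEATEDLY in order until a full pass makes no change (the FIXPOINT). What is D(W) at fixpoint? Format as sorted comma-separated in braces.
Answer: {2}

Derivation:
pass 0 (initial): D(W)={2,3,4,5,6,7}
pass 1: U {3,4,5}->{3}; W {2,3,4,5,6,7}->{2}; X {2,3,4,5}->{5}
pass 2: no change
Fixpoint after 2 passes: D(W) = {2}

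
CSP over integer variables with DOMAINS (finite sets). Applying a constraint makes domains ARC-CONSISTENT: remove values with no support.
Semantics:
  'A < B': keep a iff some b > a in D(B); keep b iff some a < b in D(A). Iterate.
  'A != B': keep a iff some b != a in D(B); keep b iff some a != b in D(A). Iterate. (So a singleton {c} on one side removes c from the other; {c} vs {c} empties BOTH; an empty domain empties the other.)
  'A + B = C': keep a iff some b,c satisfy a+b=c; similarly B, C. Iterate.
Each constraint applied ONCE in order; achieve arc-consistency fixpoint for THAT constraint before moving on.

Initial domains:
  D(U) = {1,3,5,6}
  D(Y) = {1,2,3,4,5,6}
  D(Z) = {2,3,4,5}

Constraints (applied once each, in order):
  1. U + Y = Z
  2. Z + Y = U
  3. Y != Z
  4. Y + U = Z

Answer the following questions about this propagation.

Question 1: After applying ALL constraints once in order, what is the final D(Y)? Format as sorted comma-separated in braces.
Constraint 1 (U + Y = Z) on D(U)={1,3,5,6} D(Y)={1,2,3,4,5,6} D(Z)={2,3,4,5}: U {1,3,5,6}->{1,3}; Y {1,2,3,4,5,6}->{1,2,3,4}
Constraint 2 (Z + Y = U) on D(Z)={2,3,4,5} D(Y)={1,2,3,4} D(U)={1,3}: Z {2,3,4,5}->{2}; Y {1,2,3,4}->{1}; U {1,3}->{3}
Constraint 3 (Y != Z) on D(Y)={1} D(Z)={2}: no change
Constraint 4 (Y + U = Z) on D(Y)={1} D(U)={3} D(Z)={2}: Y {1}->{}; U {3}->{}; Z {2}->{}
So after all 4 constraints: D(Y) = {}

Answer: {}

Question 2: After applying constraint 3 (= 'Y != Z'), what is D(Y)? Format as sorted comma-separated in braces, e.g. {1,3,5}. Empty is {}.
Constraint 1 (U + Y = Z) on D(U)={1,3,5,6} D(Y)={1,2,3,4,5,6} D(Z)={2,3,4,5}: U {1,3,5,6}->{1,3}; Y {1,2,3,4,5,6}->{1,2,3,4}
Constraint 2 (Z + Y = U) on D(Z)={2,3,4,5} D(Y)={1,2,3,4} D(U)={1,3}: Z {2,3,4,5}->{2}; Y {1,2,3,4}->{1}; U {1,3}->{3}
Constraint 3 (Y != Z) on D(Y)={1} D(Z)={2}: no change
So after constraint 3: D(Y) = {1}

Answer: {1}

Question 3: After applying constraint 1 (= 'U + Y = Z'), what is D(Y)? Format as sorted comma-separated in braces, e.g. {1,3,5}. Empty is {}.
Constraint 1 (U + Y = Z) on D(U)={1,3,5,6} D(Y)={1,2,3,4,5,6} D(Z)={2,3,4,5}: U {1,3,5,6}->{1,3}; Y {1,2,3,4,5,6}->{1,2,3,4}
So after constraint 1: D(Y) = {1,2,3,4}

Answer: {1,2,3,4}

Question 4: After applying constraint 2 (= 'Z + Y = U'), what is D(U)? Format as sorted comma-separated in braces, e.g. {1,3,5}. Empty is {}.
Constraint 1 (U + Y = Z) on D(U)={1,3,5,6} D(Y)={1,2,3,4,5,6} D(Z)={2,3,4,5}: U {1,3,5,6}->{1,3}; Y {1,2,3,4,5,6}->{1,2,3,4}
Constraint 2 (Z + Y = U) on D(Z)={2,3,4,5} D(Y)={1,2,3,4} D(U)={1,3}: Z {2,3,4,5}->{2}; Y {1,2,3,4}->{1}; U {1,3}->{3}
So after constraint 2: D(U) = {3}

Answer: {3}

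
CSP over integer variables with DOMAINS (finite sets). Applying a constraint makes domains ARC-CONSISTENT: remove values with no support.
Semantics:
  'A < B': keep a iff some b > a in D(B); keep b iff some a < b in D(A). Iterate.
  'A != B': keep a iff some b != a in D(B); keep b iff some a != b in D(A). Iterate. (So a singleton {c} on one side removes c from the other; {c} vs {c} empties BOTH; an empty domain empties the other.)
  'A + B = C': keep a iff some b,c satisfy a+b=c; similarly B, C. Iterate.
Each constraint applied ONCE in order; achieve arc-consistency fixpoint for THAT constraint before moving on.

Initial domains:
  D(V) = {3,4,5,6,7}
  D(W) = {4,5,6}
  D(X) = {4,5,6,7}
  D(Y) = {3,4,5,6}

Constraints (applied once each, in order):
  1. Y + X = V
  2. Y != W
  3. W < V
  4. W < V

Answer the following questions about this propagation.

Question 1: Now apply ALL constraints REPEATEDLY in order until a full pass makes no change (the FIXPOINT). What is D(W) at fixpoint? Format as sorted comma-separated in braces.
pass 0 (initial): D(W)={4,5,6}
pass 1: V {3,4,5,6,7}->{7}; X {4,5,6,7}->{4}; Y {3,4,5,6}->{3}
pass 2: no change
Fixpoint after 2 passes: D(W) = {4,5,6}

Answer: {4,5,6}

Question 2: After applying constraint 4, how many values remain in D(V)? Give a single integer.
Constraint 1 (Y + X = V) on D(Y)={3,4,5,6} D(X)={4,5,6,7} D(V)={3,4,5,6,7}: Y {3,4,5,6}->{3}; X {4,5,6,7}->{4}; V {3,4,5,6,7}->{7}
Constraint 2 (Y != W) on D(Y)={3} D(W)={4,5,6}: no change
Constraint 3 (W < V) on D(W)={4,5,6} D(V)={7}: no change
Constraint 4 (W < V) on D(W)={4,5,6} D(V)={7}: no change
So after constraint 4: D(V)={7}, size = 1

Answer: 1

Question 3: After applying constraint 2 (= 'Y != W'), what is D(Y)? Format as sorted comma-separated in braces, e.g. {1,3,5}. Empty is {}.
Constraint 1 (Y + X = V) on D(Y)={3,4,5,6} D(X)={4,5,6,7} D(V)={3,4,5,6,7}: Y {3,4,5,6}->{3}; X {4,5,6,7}->{4}; V {3,4,5,6,7}->{7}
Constraint 2 (Y != W) on D(Y)={3} D(W)={4,5,6}: no change
So after constraint 2: D(Y) = {3}

Answer: {3}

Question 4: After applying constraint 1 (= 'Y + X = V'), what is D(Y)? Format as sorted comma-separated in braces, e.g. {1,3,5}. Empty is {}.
Answer: {3}

Derivation:
Constraint 1 (Y + X = V) on D(Y)={3,4,5,6} D(X)={4,5,6,7} D(V)={3,4,5,6,7}: Y {3,4,5,6}->{3}; X {4,5,6,7}->{4}; V {3,4,5,6,7}->{7}
So after constraint 1: D(Y) = {3}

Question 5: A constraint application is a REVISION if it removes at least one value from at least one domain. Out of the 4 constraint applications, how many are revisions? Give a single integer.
Answer: 1

Derivation:
Constraint 1 (Y + X = V) on D(Y)={3,4,5,6} D(X)={4,5,6,7} D(V)={3,4,5,6,7}: Y {3,4,5,6}->{3}; X {4,5,6,7}->{4}; V {3,4,5,6,7}->{7} => REVISION
Constraint 2 (Y != W) on D(Y)={3} D(W)={4,5,6}: no change => not a revision
Constraint 3 (W < V) on D(W)={4,5,6} D(V)={7}: no change => not a revision
Constraint 4 (W < V) on D(W)={4,5,6} D(V)={7}: no change => not a revision
Total revisions = 1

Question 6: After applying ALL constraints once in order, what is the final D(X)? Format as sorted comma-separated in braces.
Constraint 1 (Y + X = V) on D(Y)={3,4,5,6} D(X)={4,5,6,7} D(V)={3,4,5,6,7}: Y {3,4,5,6}->{3}; X {4,5,6,7}->{4}; V {3,4,5,6,7}->{7}
Constraint 2 (Y != W) on D(Y)={3} D(W)={4,5,6}: no change
Constraint 3 (W < V) on D(W)={4,5,6} D(V)={7}: no change
Constraint 4 (W < V) on D(W)={4,5,6} D(V)={7}: no change
So after all 4 constraints: D(X) = {4}

Answer: {4}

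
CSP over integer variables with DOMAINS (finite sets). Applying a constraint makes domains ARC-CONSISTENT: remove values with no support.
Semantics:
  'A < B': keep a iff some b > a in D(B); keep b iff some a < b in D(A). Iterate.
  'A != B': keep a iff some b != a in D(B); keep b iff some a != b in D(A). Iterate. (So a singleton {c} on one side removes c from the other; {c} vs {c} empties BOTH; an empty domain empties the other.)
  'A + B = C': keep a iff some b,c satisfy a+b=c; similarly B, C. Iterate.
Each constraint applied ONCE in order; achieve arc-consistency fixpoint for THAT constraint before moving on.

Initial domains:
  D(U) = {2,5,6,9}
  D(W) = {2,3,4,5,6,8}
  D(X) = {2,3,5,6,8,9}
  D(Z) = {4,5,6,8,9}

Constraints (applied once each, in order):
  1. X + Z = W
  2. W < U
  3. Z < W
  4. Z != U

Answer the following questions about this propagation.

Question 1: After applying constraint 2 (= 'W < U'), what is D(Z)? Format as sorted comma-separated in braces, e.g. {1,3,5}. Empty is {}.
Constraint 1 (X + Z = W) on D(X)={2,3,5,6,8,9} D(Z)={4,5,6,8,9} D(W)={2,3,4,5,6,8}: X {2,3,5,6,8,9}->{2,3}; Z {4,5,6,8,9}->{4,5,6}; W {2,3,4,5,6,8}->{6,8}
Constraint 2 (W < U) on D(W)={6,8} D(U)={2,5,6,9}: U {2,5,6,9}->{9}
So after constraint 2: D(Z) = {4,5,6}

Answer: {4,5,6}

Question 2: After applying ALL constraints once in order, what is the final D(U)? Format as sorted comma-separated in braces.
Answer: {9}

Derivation:
Constraint 1 (X + Z = W) on D(X)={2,3,5,6,8,9} D(Z)={4,5,6,8,9} D(W)={2,3,4,5,6,8}: X {2,3,5,6,8,9}->{2,3}; Z {4,5,6,8,9}->{4,5,6}; W {2,3,4,5,6,8}->{6,8}
Constraint 2 (W < U) on D(W)={6,8} D(U)={2,5,6,9}: U {2,5,6,9}->{9}
Constraint 3 (Z < W) on D(Z)={4,5,6} D(W)={6,8}: no change
Constraint 4 (Z != U) on D(Z)={4,5,6} D(U)={9}: no change
So after all 4 constraints: D(U) = {9}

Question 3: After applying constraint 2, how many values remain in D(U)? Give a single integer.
Answer: 1

Derivation:
Constraint 1 (X + Z = W) on D(X)={2,3,5,6,8,9} D(Z)={4,5,6,8,9} D(W)={2,3,4,5,6,8}: X {2,3,5,6,8,9}->{2,3}; Z {4,5,6,8,9}->{4,5,6}; W {2,3,4,5,6,8}->{6,8}
Constraint 2 (W < U) on D(W)={6,8} D(U)={2,5,6,9}: U {2,5,6,9}->{9}
So after constraint 2: D(U)={9}, size = 1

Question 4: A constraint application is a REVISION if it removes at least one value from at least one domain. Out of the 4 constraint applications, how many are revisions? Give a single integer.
Constraint 1 (X + Z = W) on D(X)={2,3,5,6,8,9} D(Z)={4,5,6,8,9} D(W)={2,3,4,5,6,8}: X {2,3,5,6,8,9}->{2,3}; Z {4,5,6,8,9}->{4,5,6}; W {2,3,4,5,6,8}->{6,8} => REVISION
Constraint 2 (W < U) on D(W)={6,8} D(U)={2,5,6,9}: U {2,5,6,9}->{9} => REVISION
Constraint 3 (Z < W) on D(Z)={4,5,6} D(W)={6,8}: no change => not a revision
Constraint 4 (Z != U) on D(Z)={4,5,6} D(U)={9}: no change => not a revision
Total revisions = 2

Answer: 2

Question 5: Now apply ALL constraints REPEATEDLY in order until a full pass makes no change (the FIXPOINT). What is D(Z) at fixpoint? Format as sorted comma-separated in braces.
pass 0 (initial): D(Z)={4,5,6,8,9}
pass 1: U {2,5,6,9}->{9}; W {2,3,4,5,6,8}->{6,8}; X {2,3,5,6,8,9}->{2,3}; Z {4,5,6,8,9}->{4,5,6}
pass 2: no change
Fixpoint after 2 passes: D(Z) = {4,5,6}

Answer: {4,5,6}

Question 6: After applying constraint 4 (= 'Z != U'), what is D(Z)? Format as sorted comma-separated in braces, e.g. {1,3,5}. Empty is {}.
Constraint 1 (X + Z = W) on D(X)={2,3,5,6,8,9} D(Z)={4,5,6,8,9} D(W)={2,3,4,5,6,8}: X {2,3,5,6,8,9}->{2,3}; Z {4,5,6,8,9}->{4,5,6}; W {2,3,4,5,6,8}->{6,8}
Constraint 2 (W < U) on D(W)={6,8} D(U)={2,5,6,9}: U {2,5,6,9}->{9}
Constraint 3 (Z < W) on D(Z)={4,5,6} D(W)={6,8}: no change
Constraint 4 (Z != U) on D(Z)={4,5,6} D(U)={9}: no change
So after constraint 4: D(Z) = {4,5,6}

Answer: {4,5,6}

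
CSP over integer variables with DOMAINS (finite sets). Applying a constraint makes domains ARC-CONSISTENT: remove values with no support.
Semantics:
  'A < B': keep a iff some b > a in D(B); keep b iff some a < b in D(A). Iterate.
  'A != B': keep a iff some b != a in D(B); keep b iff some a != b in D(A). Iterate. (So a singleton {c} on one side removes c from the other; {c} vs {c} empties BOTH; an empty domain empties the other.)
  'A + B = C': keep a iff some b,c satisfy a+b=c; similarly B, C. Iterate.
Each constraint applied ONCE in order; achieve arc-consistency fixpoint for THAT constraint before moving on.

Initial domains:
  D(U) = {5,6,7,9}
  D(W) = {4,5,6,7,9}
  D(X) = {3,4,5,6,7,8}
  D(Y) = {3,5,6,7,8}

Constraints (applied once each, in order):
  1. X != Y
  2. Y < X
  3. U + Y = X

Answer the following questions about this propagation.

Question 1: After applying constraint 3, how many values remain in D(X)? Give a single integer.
Constraint 1 (X != Y) on D(X)={3,4,5,6,7,8} D(Y)={3,5,6,7,8}: no change
Constraint 2 (Y < X) on D(Y)={3,5,6,7,8} D(X)={3,4,5,6,7,8}: Y {3,5,6,7,8}->{3,5,6,7}; X {3,4,5,6,7,8}->{4,5,6,7,8}
Constraint 3 (U + Y = X) on D(U)={5,6,7,9} D(Y)={3,5,6,7} D(X)={4,5,6,7,8}: U {5,6,7,9}->{5}; Y {3,5,6,7}->{3}; X {4,5,6,7,8}->{8}
So after constraint 3: D(X)={8}, size = 1

Answer: 1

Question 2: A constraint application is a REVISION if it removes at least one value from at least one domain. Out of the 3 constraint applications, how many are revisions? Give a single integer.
Constraint 1 (X != Y) on D(X)={3,4,5,6,7,8} D(Y)={3,5,6,7,8}: no change => not a revision
Constraint 2 (Y < X) on D(Y)={3,5,6,7,8} D(X)={3,4,5,6,7,8}: Y {3,5,6,7,8}->{3,5,6,7}; X {3,4,5,6,7,8}->{4,5,6,7,8} => REVISION
Constraint 3 (U + Y = X) on D(U)={5,6,7,9} D(Y)={3,5,6,7} D(X)={4,5,6,7,8}: U {5,6,7,9}->{5}; Y {3,5,6,7}->{3}; X {4,5,6,7,8}->{8} => REVISION
Total revisions = 2

Answer: 2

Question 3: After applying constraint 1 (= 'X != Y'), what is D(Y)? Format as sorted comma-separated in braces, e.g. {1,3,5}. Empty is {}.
Answer: {3,5,6,7,8}

Derivation:
Constraint 1 (X != Y) on D(X)={3,4,5,6,7,8} D(Y)={3,5,6,7,8}: no change
So after constraint 1: D(Y) = {3,5,6,7,8}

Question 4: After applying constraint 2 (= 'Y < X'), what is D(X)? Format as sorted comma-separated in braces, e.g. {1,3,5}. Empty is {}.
Answer: {4,5,6,7,8}

Derivation:
Constraint 1 (X != Y) on D(X)={3,4,5,6,7,8} D(Y)={3,5,6,7,8}: no change
Constraint 2 (Y < X) on D(Y)={3,5,6,7,8} D(X)={3,4,5,6,7,8}: Y {3,5,6,7,8}->{3,5,6,7}; X {3,4,5,6,7,8}->{4,5,6,7,8}
So after constraint 2: D(X) = {4,5,6,7,8}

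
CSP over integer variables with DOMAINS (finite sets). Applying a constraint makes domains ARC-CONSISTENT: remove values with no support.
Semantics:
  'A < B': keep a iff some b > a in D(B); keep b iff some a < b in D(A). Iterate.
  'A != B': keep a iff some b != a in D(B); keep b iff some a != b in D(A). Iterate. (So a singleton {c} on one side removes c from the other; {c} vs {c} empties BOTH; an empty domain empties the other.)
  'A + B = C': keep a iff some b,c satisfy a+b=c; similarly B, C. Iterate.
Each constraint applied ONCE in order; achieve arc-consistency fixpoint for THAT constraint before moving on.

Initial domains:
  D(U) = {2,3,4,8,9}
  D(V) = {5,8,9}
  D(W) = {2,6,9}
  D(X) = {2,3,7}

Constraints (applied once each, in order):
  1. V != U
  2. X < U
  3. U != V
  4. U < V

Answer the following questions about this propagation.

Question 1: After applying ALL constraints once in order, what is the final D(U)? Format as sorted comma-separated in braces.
Constraint 1 (V != U) on D(V)={5,8,9} D(U)={2,3,4,8,9}: no change
Constraint 2 (X < U) on D(X)={2,3,7} D(U)={2,3,4,8,9}: U {2,3,4,8,9}->{3,4,8,9}
Constraint 3 (U != V) on D(U)={3,4,8,9} D(V)={5,8,9}: no change
Constraint 4 (U < V) on D(U)={3,4,8,9} D(V)={5,8,9}: U {3,4,8,9}->{3,4,8}
So after all 4 constraints: D(U) = {3,4,8}

Answer: {3,4,8}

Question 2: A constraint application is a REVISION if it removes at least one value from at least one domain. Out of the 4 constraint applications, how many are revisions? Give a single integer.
Constraint 1 (V != U) on D(V)={5,8,9} D(U)={2,3,4,8,9}: no change => not a revision
Constraint 2 (X < U) on D(X)={2,3,7} D(U)={2,3,4,8,9}: U {2,3,4,8,9}->{3,4,8,9} => REVISION
Constraint 3 (U != V) on D(U)={3,4,8,9} D(V)={5,8,9}: no change => not a revision
Constraint 4 (U < V) on D(U)={3,4,8,9} D(V)={5,8,9}: U {3,4,8,9}->{3,4,8} => REVISION
Total revisions = 2

Answer: 2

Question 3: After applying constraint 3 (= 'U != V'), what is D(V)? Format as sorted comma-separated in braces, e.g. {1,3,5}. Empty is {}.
Answer: {5,8,9}

Derivation:
Constraint 1 (V != U) on D(V)={5,8,9} D(U)={2,3,4,8,9}: no change
Constraint 2 (X < U) on D(X)={2,3,7} D(U)={2,3,4,8,9}: U {2,3,4,8,9}->{3,4,8,9}
Constraint 3 (U != V) on D(U)={3,4,8,9} D(V)={5,8,9}: no change
So after constraint 3: D(V) = {5,8,9}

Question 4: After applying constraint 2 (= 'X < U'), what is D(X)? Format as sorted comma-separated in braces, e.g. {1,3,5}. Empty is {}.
Answer: {2,3,7}

Derivation:
Constraint 1 (V != U) on D(V)={5,8,9} D(U)={2,3,4,8,9}: no change
Constraint 2 (X < U) on D(X)={2,3,7} D(U)={2,3,4,8,9}: U {2,3,4,8,9}->{3,4,8,9}
So after constraint 2: D(X) = {2,3,7}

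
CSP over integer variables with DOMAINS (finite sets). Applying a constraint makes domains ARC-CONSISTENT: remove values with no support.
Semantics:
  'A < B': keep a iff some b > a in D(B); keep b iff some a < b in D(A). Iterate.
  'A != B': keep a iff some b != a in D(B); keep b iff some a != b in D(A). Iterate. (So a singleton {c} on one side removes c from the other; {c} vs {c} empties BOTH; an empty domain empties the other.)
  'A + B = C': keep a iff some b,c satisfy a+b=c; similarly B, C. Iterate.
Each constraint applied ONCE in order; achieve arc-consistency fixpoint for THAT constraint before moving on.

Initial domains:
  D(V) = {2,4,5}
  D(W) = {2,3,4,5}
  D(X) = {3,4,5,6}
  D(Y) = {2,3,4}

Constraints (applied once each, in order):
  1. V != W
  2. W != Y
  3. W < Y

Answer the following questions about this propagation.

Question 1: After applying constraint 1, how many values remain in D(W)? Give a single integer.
Constraint 1 (V != W) on D(V)={2,4,5} D(W)={2,3,4,5}: no change
So after constraint 1: D(W)={2,3,4,5}, size = 4

Answer: 4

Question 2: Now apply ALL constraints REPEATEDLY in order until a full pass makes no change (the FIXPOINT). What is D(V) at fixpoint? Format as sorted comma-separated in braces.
pass 0 (initial): D(V)={2,4,5}
pass 1: W {2,3,4,5}->{2,3}; Y {2,3,4}->{3,4}
pass 2: no change
Fixpoint after 2 passes: D(V) = {2,4,5}

Answer: {2,4,5}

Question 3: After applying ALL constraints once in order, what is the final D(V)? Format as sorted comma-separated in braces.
Constraint 1 (V != W) on D(V)={2,4,5} D(W)={2,3,4,5}: no change
Constraint 2 (W != Y) on D(W)={2,3,4,5} D(Y)={2,3,4}: no change
Constraint 3 (W < Y) on D(W)={2,3,4,5} D(Y)={2,3,4}: W {2,3,4,5}->{2,3}; Y {2,3,4}->{3,4}
So after all 3 constraints: D(V) = {2,4,5}

Answer: {2,4,5}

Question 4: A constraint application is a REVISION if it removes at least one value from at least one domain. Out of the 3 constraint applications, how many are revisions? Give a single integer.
Constraint 1 (V != W) on D(V)={2,4,5} D(W)={2,3,4,5}: no change => not a revision
Constraint 2 (W != Y) on D(W)={2,3,4,5} D(Y)={2,3,4}: no change => not a revision
Constraint 3 (W < Y) on D(W)={2,3,4,5} D(Y)={2,3,4}: W {2,3,4,5}->{2,3}; Y {2,3,4}->{3,4} => REVISION
Total revisions = 1

Answer: 1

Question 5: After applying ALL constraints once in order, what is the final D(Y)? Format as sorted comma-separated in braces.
Constraint 1 (V != W) on D(V)={2,4,5} D(W)={2,3,4,5}: no change
Constraint 2 (W != Y) on D(W)={2,3,4,5} D(Y)={2,3,4}: no change
Constraint 3 (W < Y) on D(W)={2,3,4,5} D(Y)={2,3,4}: W {2,3,4,5}->{2,3}; Y {2,3,4}->{3,4}
So after all 3 constraints: D(Y) = {3,4}

Answer: {3,4}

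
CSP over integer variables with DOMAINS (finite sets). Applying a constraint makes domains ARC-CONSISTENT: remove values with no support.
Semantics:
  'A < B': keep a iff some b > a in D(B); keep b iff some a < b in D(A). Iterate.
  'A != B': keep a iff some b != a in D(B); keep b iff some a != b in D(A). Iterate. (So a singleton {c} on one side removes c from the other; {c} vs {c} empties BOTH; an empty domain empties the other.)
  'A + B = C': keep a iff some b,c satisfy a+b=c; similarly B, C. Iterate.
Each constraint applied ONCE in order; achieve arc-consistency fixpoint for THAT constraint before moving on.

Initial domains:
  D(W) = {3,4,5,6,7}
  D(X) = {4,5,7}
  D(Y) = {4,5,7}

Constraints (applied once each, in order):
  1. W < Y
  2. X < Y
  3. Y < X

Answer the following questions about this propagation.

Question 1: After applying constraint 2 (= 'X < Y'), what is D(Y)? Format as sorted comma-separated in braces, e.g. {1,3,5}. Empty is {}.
Constraint 1 (W < Y) on D(W)={3,4,5,6,7} D(Y)={4,5,7}: W {3,4,5,6,7}->{3,4,5,6}
Constraint 2 (X < Y) on D(X)={4,5,7} D(Y)={4,5,7}: X {4,5,7}->{4,5}; Y {4,5,7}->{5,7}
So after constraint 2: D(Y) = {5,7}

Answer: {5,7}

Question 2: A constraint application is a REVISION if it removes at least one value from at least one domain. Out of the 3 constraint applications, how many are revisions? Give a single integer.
Answer: 3

Derivation:
Constraint 1 (W < Y) on D(W)={3,4,5,6,7} D(Y)={4,5,7}: W {3,4,5,6,7}->{3,4,5,6} => REVISION
Constraint 2 (X < Y) on D(X)={4,5,7} D(Y)={4,5,7}: X {4,5,7}->{4,5}; Y {4,5,7}->{5,7} => REVISION
Constraint 3 (Y < X) on D(Y)={5,7} D(X)={4,5}: Y {5,7}->{}; X {4,5}->{} => REVISION
Total revisions = 3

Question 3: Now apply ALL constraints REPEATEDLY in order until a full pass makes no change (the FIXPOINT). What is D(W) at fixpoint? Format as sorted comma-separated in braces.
pass 0 (initial): D(W)={3,4,5,6,7}
pass 1: W {3,4,5,6,7}->{3,4,5,6}; X {4,5,7}->{}; Y {4,5,7}->{}
pass 2: W {3,4,5,6}->{}
pass 3: no change
Fixpoint after 3 passes: D(W) = {}

Answer: {}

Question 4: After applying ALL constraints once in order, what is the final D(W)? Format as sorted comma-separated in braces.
Answer: {3,4,5,6}

Derivation:
Constraint 1 (W < Y) on D(W)={3,4,5,6,7} D(Y)={4,5,7}: W {3,4,5,6,7}->{3,4,5,6}
Constraint 2 (X < Y) on D(X)={4,5,7} D(Y)={4,5,7}: X {4,5,7}->{4,5}; Y {4,5,7}->{5,7}
Constraint 3 (Y < X) on D(Y)={5,7} D(X)={4,5}: Y {5,7}->{}; X {4,5}->{}
So after all 3 constraints: D(W) = {3,4,5,6}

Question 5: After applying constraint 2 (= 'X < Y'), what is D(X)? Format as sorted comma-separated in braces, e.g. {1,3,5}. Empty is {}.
Constraint 1 (W < Y) on D(W)={3,4,5,6,7} D(Y)={4,5,7}: W {3,4,5,6,7}->{3,4,5,6}
Constraint 2 (X < Y) on D(X)={4,5,7} D(Y)={4,5,7}: X {4,5,7}->{4,5}; Y {4,5,7}->{5,7}
So after constraint 2: D(X) = {4,5}

Answer: {4,5}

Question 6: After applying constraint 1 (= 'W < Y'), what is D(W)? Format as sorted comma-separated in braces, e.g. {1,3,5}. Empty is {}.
Answer: {3,4,5,6}

Derivation:
Constraint 1 (W < Y) on D(W)={3,4,5,6,7} D(Y)={4,5,7}: W {3,4,5,6,7}->{3,4,5,6}
So after constraint 1: D(W) = {3,4,5,6}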